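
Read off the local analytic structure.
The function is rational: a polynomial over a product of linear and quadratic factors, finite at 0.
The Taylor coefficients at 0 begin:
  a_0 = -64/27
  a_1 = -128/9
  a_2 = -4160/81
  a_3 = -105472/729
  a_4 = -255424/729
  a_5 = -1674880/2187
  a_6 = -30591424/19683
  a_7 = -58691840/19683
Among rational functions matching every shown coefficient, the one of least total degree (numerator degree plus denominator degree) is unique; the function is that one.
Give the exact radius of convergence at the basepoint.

No rational of total degree below 5 reproduces all 8 coefficients; solving the [0/5] Pade equations on them gives f(κ) = 1/((κ - 1)**2*(κ - 3/4)**3), whose expansion matches every shown term.
Denominator factor (κ - 3/4)^3: pole of order 3 at 3/4, modulus 3/4.
Denominator factor (κ - 1)^2: pole of order 2 at 1, modulus 1.
The radius of convergence is the smallest modulus among the singular points: 3/4.

The radius of convergence is 3/4.


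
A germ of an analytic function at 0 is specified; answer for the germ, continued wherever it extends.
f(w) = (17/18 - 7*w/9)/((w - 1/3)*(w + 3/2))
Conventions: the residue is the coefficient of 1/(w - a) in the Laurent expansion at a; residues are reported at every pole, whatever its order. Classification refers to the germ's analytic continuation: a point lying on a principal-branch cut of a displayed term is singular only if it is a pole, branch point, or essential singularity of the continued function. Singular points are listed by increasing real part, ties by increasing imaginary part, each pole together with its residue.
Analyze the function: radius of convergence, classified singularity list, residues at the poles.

Denominator factor (w - 1/3): pole of order 1 at 1/3, modulus 1/3.
Denominator factor (w + 3/2): pole of order 1 at -3/2, modulus 3/2.
The radius of convergence is the smallest modulus among the singular points: 1/3.
At the order-1 pole -3/2 set g(w) = (w - (-3/2))*f(w) = (17/18 - 7*w/9)/(w - 1/3).
Simple pole: residue = g(a) at a = -3/2, which is -38/33.
At the order-1 pole 1/3 set g(w) = (w - (1/3))*f(w) = (17/18 - 7*w/9)/(w + 3/2).
Simple pole: residue = g(a) at a = 1/3, which is 37/99.
List the singular points by increasing real part (a conjugate pair: the negative imaginary part first).

Radius of convergence at 0: 1/3.
At -3/2: a pole of order 1; residue -38/33.
At 1/3: a pole of order 1; residue 37/99.


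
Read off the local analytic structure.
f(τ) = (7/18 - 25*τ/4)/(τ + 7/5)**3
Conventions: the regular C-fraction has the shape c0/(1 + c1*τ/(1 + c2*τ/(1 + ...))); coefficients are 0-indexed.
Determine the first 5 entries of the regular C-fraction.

The regular C-fraction coefficients are [125/882, 255/14, -3845/238, 22730/274533, -8824955/36706677].

Taylor coefficients (expand at 0): a_0 = 125/882, a_1 = -10625/4116, a_2 = 3125/588, a_3 = -2265625/302526, a_4 = 3125000/352947.
c0 = a_0 = 125/882. Peel one level at a time: if S = 1 + c*τ/S' with S'(0) = 1, then c is the τ-coefficient of S and S' = c*τ/(S - 1).
S_1 = c0/f = 1 + (255/14)*τ + (57675/196)*τ^2 + ...; c1 = 255/14.
S_2 = c1*τ/(S_1 - 1) = 1 + (-3845/238)*τ + (56825/42483)*τ^2 + ...; c2 = -3845/238.
S_3 = c2*τ/(S_2 - 1) = 1 + (22730/274533)*τ + (5191150/260790201)*τ^2 + ...; c3 = 22730/274533.
S_4 = c3*τ/(S_3 - 1) = 1 + (-8824955/36706677)*τ + ...; c4 = -8824955/36706677.


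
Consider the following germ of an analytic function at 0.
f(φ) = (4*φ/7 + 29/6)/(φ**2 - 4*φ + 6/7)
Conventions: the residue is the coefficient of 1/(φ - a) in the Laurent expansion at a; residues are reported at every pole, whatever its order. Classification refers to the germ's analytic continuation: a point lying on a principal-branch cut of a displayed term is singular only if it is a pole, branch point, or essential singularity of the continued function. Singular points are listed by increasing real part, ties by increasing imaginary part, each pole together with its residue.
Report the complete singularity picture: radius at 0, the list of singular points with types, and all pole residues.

Denominator factor (φ**2 - 4*φ + 6/7): discriminant 88/7, real irrational roots 2 + (1/7)*sqrt(154) and 2 - (1/7)*sqrt(154); poles of order 1, moduli 2 + (1/7)*sqrt(154) and 2 - (1/7)*sqrt(154).
The radius of convergence is the smallest modulus among the singular points: 2 - (1/7)*sqrt(154).
The factor φ**2 - 4*φ + 6/7 splits as (φ - a)(φ - a') with a = 2 - (1/7)*sqrt(154), a' = 2 + (1/7)*sqrt(154). At the order-1 pole a set g(φ) = (φ - a)*f(φ) = [4*φ/7 + 29/6] / (φ - a').
Simple pole: residue = g(a) at a = 2 - (1/7)*sqrt(154), which is 2/7 - (251/1848)*sqrt(154).
The factor φ**2 - 4*φ + 6/7 splits as (φ - a)(φ - a') with a = 2 + (1/7)*sqrt(154), a' = 2 - (1/7)*sqrt(154). At the order-1 pole a set g(φ) = (φ - a)*f(φ) = [4*φ/7 + 29/6] / (φ - a').
Simple pole: residue = g(a) at a = 2 + (1/7)*sqrt(154), which is 2/7 + (251/1848)*sqrt(154).
List the singular points by increasing real part (a conjugate pair: the negative imaginary part first).

Radius of convergence at 0: 2 - (1/7)*sqrt(154).
At 2 - (1/7)*sqrt(154): a pole of order 1; residue 2/7 - (251/1848)*sqrt(154).
At 2 + (1/7)*sqrt(154): a pole of order 1; residue 2/7 + (251/1848)*sqrt(154).


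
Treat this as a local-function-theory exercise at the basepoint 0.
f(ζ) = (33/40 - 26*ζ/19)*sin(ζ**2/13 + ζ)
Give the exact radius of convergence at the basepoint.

The radius of convergence is infinite.

The factor sin(ζ**2/13 + ζ) is entire and contributes no finite singular point.
The polynomial part has no poles.
No finite singular points: the Taylor series at 0 converges everywhere.


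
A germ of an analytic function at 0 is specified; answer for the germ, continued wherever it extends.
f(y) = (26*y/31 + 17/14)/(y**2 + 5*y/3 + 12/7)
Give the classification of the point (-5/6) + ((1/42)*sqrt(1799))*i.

The point is a pole of order 1.

The denominator factor y**2 + 5*y/3 + 12/7 vanishes at (-5/6) + ((1/42)*sqrt(1799))*i and appears to the power 1; the numerator there equals (671/1302) + ((13/651)*sqrt(1799))*i, nonzero, and no other factor vanishes.
Hence a pole whose order is the multiplicity, 1.


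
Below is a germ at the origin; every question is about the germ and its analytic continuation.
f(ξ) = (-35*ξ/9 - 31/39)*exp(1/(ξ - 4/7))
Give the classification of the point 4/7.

The exponent 1/(ξ - (4/7)) has a pole at 4/7, so exp(1/(ξ - (4/7))) takes every nonzero value near it: an essential singularity (not a pole of any order).

The point is an essential singularity.


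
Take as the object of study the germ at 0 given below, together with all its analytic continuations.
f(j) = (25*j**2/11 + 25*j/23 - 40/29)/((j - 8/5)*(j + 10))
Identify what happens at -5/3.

The point is a regular point.

Denominator factors: j + 10 = 25/3 at j = -5/3; j - 8/5 = -49/15 at j = -5/3 — none vanishes.
So the germ continues analytically to -5/3.


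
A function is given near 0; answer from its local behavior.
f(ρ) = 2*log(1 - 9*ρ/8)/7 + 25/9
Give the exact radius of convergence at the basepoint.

The radius of convergence is 8/9.

Branch term (2/7)*log(1 - ρ/(8/9)): its argument vanishes at ρ = 8/9, a logarithmic branch point, modulus 8/9.
The radius of convergence is the smallest modulus among the singular points: 8/9.


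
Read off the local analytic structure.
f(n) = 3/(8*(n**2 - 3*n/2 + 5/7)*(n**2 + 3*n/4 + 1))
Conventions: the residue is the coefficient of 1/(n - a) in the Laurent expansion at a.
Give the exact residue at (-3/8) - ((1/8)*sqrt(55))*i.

The residue is (1323/14620) + ((105/32164)*sqrt(55))*i.

The factor n**2 + 3*n/4 + 1 splits as (n - a)(n - a') with a = (-3/8) - ((1/8)*sqrt(55))*i, a' = (-3/8) + ((1/8)*sqrt(55))*i. At the order-1 pole a set g(n) = (n - a)*f(n) = [3/(8*(n**2 - 3*n/2 + 5/7))] / (n - a').
Simple pole: residue = g(a) at a = (-3/8) - ((1/8)*sqrt(55))*i, which is (1323/14620) + ((105/32164)*sqrt(55))*i.


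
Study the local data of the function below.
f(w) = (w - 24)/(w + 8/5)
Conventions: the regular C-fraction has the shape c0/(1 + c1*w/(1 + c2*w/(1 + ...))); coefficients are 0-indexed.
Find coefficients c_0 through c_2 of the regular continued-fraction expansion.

Taylor coefficients (expand at 0): a_0 = -15, a_1 = 10, a_2 = -25/4.
c0 = a_0 = -15. Peel one level at a time: if S = 1 + c*w/S' with S'(0) = 1, then c is the w-coefficient of S and S' = c*w/(S - 1).
S_1 = c0/f = 1 + (2/3)*w + (1/36)*w^2 + ...; c1 = 2/3.
S_2 = c1*w/(S_1 - 1) = 1 + (-1/24)*w + ...; c2 = -1/24.

The regular C-fraction coefficients are [-15, 2/3, -1/24].


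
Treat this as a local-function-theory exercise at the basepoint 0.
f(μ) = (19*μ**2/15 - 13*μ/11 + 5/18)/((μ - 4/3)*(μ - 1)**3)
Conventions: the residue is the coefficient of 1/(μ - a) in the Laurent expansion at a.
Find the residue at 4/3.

The residue is 2833/110.

At the order-1 pole 4/3 set g(μ) = (μ - (4/3))*f(μ) = (19*μ**2/15 - 13*μ/11 + 5/18)/(μ - 1)**3.
Simple pole: residue = g(a) at a = 4/3, which is 2833/110.


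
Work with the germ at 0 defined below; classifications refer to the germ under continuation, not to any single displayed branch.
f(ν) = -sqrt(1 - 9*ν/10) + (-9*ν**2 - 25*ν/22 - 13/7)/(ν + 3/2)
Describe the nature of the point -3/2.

The point is a pole of order 1.

The denominator factor ν + 3/2 vanishes at -3/2 and appears to the power 1; the numerator there equals -1571/77, nonzero, and no other factor vanishes.
The branch terms are analytic at this point.
Hence a pole whose order is the multiplicity, 1.


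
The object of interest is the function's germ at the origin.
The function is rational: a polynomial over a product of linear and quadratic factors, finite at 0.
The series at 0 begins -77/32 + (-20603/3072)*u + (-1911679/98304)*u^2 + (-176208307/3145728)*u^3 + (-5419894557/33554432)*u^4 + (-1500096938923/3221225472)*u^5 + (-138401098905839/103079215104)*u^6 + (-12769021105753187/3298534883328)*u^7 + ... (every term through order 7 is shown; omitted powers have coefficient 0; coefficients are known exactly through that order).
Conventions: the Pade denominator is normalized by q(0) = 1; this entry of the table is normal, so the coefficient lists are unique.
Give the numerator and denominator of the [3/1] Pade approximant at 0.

The Pade approximant has numerator coefficients [-77/32, 8107385/34950408, -935935/8737602, 267410/4368801]; denominator coefficients [1, -134377551/46600544].

Taylor coefficients needed (read off): a_0 = -77/32, a_1 = -20603/3072, a_2 = -1911679/98304, a_3 = -176208307/3145728, a_4 = -5419894557/33554432.
Write the denominator as Q(u) = 1 + q1*u. Requiring Q*f - P = O(u^5) with deg P <= 3 kills the coefficients of u^4..u^4 in Q*f:
  u^4: a_4 + q1*a_3 = 0, i.e. -5419894557/33554432 + (-176208307/3145728)*q1 = 0.
Solving this linear system: q1 = -134377551/46600544.
The numerator is Q*f truncated at degree 3: P0 = a_0 = -77/32; P1 = a_1 + q1*a_0 = 8107385/34950408; P2 = a_2 + q1*a_1 = -935935/8737602; P3 = a_3 + q1*a_2 = 267410/4368801.


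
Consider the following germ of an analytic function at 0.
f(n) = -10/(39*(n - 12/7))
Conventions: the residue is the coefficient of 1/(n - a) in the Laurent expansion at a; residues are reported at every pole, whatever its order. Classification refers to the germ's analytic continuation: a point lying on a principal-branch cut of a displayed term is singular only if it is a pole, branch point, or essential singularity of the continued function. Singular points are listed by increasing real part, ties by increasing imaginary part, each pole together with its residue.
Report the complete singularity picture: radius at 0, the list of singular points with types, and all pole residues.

Radius of convergence at 0: 12/7.
At 12/7: a pole of order 1; residue -10/39.

Denominator factor (n - 12/7): pole of order 1 at 12/7, modulus 12/7.
The radius of convergence is the smallest modulus among the singular points: 12/7.
At the order-1 pole 12/7 set g(n) = (n - (12/7))*f(n) = -10/39.
Simple pole: residue = g(a) at a = 12/7, which is -10/39.


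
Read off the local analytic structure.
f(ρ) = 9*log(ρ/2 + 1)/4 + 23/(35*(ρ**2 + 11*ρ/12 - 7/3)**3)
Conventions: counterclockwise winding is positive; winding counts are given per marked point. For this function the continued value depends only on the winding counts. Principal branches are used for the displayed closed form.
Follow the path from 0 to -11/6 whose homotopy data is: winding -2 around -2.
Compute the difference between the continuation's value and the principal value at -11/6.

The rational part is single-valued and drops out of the difference; each branch term changes only by its own monodromy.
(9/4)*log(1 - ρ/(-2)): each positive loop around -2 adds 2*pi*i to the log, so winding -2 contributes (9/4)*(-2)*2*pi*i = -(9)*pi*i.
Summing the contributions at ρ = -11/6 gives -(9)*pi*i.

Continued minus principal equals -(9)*pi*i.


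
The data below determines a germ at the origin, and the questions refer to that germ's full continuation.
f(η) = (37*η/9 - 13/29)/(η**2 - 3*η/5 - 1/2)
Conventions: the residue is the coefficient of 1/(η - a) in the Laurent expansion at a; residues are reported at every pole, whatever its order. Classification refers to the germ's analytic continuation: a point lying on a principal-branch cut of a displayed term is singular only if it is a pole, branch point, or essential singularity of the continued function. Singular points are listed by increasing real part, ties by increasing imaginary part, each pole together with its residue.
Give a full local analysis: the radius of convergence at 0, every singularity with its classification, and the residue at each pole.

Radius of convergence at 0: -3/10 + (1/10)*sqrt(59).
At 3/10 - (1/10)*sqrt(59): a pole of order 1; residue 37/18 - (683/10266)*sqrt(59).
At 3/10 + (1/10)*sqrt(59): a pole of order 1; residue 37/18 + (683/10266)*sqrt(59).

Denominator factor (η**2 - 3*η/5 - 1/2): discriminant 59/25, real irrational roots 3/10 + (1/10)*sqrt(59) and 3/10 - (1/10)*sqrt(59); poles of order 1, moduli 3/10 + (1/10)*sqrt(59) and -3/10 + (1/10)*sqrt(59).
The radius of convergence is the smallest modulus among the singular points: -3/10 + (1/10)*sqrt(59).
The factor η**2 - 3*η/5 - 1/2 splits as (η - a)(η - a') with a = 3/10 - (1/10)*sqrt(59), a' = 3/10 + (1/10)*sqrt(59). At the order-1 pole a set g(η) = (η - a)*f(η) = [37*η/9 - 13/29] / (η - a').
Simple pole: residue = g(a) at a = 3/10 - (1/10)*sqrt(59), which is 37/18 - (683/10266)*sqrt(59).
The factor η**2 - 3*η/5 - 1/2 splits as (η - a)(η - a') with a = 3/10 + (1/10)*sqrt(59), a' = 3/10 - (1/10)*sqrt(59). At the order-1 pole a set g(η) = (η - a)*f(η) = [37*η/9 - 13/29] / (η - a').
Simple pole: residue = g(a) at a = 3/10 + (1/10)*sqrt(59), which is 37/18 + (683/10266)*sqrt(59).
List the singular points by increasing real part (a conjugate pair: the negative imaginary part first).


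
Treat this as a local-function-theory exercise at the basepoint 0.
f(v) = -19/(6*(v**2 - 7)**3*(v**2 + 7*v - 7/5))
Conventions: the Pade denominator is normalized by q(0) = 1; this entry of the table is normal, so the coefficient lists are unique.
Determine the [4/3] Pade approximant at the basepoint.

The Pade approximant has numerator coefficients [-95/14406, 6923125/9352490448, -266380/194843551, 7493125/65467433136, -5039465/32733716568]; denominator coefficients [1, -3318915/649208, -242985/649208, 5531525/4544456].

Taylor coefficients needed (expand at 0): a_0 = -95/14406, a_1 = -475/14406, a_2 = -5795/33614, a_3 = -44650/50421, a_4 = -3212995/705894, a_5 = -5503825/235298, a_6 = -296983775/2470629, a_7 = -3052395125/4941258.
Write the denominator as Q(v) = 1 + q1*v + q2*v^2 + q3*v^3. Requiring Q*f - P = O(v^8) with deg P <= 4 kills the coefficients of v^5..v^7 in Q*f:
  v^5: a_5 + q1*a_4 + q2*a_3 + q3*a_2 = 0, i.e. -5503825/235298 + (-3212995/705894)*q1 + (-44650/50421)*q2 + (-5795/33614)*q3 = 0.
  v^6: a_6 + q1*a_5 + q2*a_4 + q3*a_3 = 0, i.e. -296983775/2470629 + (-5503825/235298)*q1 + (-3212995/705894)*q2 + (-44650/50421)*q3 = 0.
  v^7: a_7 + q1*a_6 + q2*a_5 + q3*a_4 = 0, i.e. -3052395125/4941258 + (-296983775/2470629)*q1 + (-5503825/235298)*q2 + (-3212995/705894)*q3 = 0.
Solving this linear system: q1 = -3318915/649208, q2 = -242985/649208, q3 = 5531525/4544456.
The numerator is Q*f truncated at degree 4: P0 = a_0 = -95/14406; P1 = a_1 + q1*a_0 = 6923125/9352490448; P2 = a_2 + q1*a_1 + q2*a_0 = -266380/194843551; P3 = a_3 + q1*a_2 + q2*a_1 + q3*a_0 = 7493125/65467433136; P4 = a_4 + q1*a_3 + q2*a_2 + q3*a_1 = -5039465/32733716568.


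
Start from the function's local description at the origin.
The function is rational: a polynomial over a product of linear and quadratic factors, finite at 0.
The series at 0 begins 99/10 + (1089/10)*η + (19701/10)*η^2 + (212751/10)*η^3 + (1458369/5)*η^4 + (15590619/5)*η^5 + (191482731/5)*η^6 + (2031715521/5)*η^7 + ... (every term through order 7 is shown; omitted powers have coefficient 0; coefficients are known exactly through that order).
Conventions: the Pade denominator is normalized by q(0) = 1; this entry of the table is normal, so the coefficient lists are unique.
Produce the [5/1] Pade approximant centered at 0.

The Pade approximant has numerator coefficients [99/10, -9992961/787405, 99622314/157481, -2300411619/787405, 47834428059/1574810, -365505839622/787405]; denominator coefficients [1, -1934169/157481].

Taylor coefficients needed (read off): a_0 = 99/10, a_1 = 1089/10, a_2 = 19701/10, a_3 = 212751/10, a_4 = 1458369/5, a_5 = 15590619/5, a_6 = 191482731/5.
Write the denominator as Q(η) = 1 + q1*η. Requiring Q*f - P = O(η^7) with deg P <= 5 kills the coefficients of η^6..η^6 in Q*f:
  η^6: a_6 + q1*a_5 = 0, i.e. 191482731/5 + (15590619/5)*q1 = 0.
Solving this linear system: q1 = -1934169/157481.
The numerator is Q*f truncated at degree 5: P0 = a_0 = 99/10; P1 = a_1 + q1*a_0 = -9992961/787405; P2 = a_2 + q1*a_1 = 99622314/157481; P3 = a_3 + q1*a_2 = -2300411619/787405; P4 = a_4 + q1*a_3 = 47834428059/1574810; P5 = a_5 + q1*a_4 = -365505839622/787405.


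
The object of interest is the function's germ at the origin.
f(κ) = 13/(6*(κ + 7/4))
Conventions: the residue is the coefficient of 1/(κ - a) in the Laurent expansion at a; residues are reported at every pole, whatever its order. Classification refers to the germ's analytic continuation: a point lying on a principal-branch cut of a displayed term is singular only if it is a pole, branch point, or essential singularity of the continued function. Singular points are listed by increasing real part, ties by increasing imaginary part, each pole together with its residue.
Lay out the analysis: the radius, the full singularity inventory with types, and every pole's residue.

Radius of convergence at 0: 7/4.
At -7/4: a pole of order 1; residue 13/6.

Denominator factor (κ + 7/4): pole of order 1 at -7/4, modulus 7/4.
The radius of convergence is the smallest modulus among the singular points: 7/4.
At the order-1 pole -7/4 set g(κ) = (κ - (-7/4))*f(κ) = 13/6.
Simple pole: residue = g(a) at a = -7/4, which is 13/6.


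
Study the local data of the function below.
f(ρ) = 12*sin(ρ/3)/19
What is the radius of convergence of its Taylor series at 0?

The radius of convergence is infinite.

The factor sin(ρ/3) is entire and contributes no finite singular point.
The polynomial part has no poles.
No finite singular points: the Taylor series at 0 converges everywhere.


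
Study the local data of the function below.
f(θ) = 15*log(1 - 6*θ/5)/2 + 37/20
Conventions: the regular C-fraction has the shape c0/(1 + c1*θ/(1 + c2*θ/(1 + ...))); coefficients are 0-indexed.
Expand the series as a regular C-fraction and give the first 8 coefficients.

The regular C-fraction coefficients are [37/20, 180/37, -1011/185, -37/1685, -974/1685, -2022/12175, -5283/12175, -4383/20545].

Taylor coefficients (expand at 0): a_0 = 37/20, a_1 = -9, a_2 = -27/5, a_3 = -108/25, a_4 = -486/125, a_5 = -11664/3125, a_6 = -11664/3125, a_7 = -419904/109375.
c0 = a_0 = 37/20. Peel one level at a time: if S = 1 + c*θ/S' with S'(0) = 1, then c is the θ-coefficient of S and S' = c*θ/(S - 1).
S_1 = c0/f = 1 + (180/37)*θ + (36396/1369)*θ^2 + ...; c1 = 180/37.
S_2 = c1*θ/(S_1 - 1) = 1 + (-1011/185)*θ + (-3/25)*θ^2 + ...; c2 = -1011/185.
S_3 = c2*θ/(S_2 - 1) = 1 + (-37/1685)*θ + (-36038/2839225)*θ^2 + ...; c3 = -37/1685.
S_4 = c3*θ/(S_3 - 1) = 1 + (-974/1685)*θ + (-12/125)*θ^2 + ...; c4 = -974/1685.
S_5 = c4*θ/(S_4 - 1) = 1 + (-2022/12175)*θ + (-10682226/148230625)*θ^2 + ...; c5 = -2022/12175.
S_6 = c5*θ/(S_5 - 1) = 1 + (-5283/12175)*θ + (-81/875)*θ^2 + ...; c6 = -5283/12175.
S_7 = c6*θ/(S_6 - 1) = 1 + (-4383/20545)*θ + ...; c7 = -4383/20545.


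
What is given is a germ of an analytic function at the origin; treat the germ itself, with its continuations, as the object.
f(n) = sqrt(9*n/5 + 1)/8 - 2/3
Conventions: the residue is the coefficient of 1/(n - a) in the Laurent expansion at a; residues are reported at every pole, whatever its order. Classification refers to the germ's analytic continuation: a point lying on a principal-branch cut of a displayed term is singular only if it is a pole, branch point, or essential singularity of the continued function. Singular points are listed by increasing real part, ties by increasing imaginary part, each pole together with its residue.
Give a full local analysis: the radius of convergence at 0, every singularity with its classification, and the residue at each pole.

Radius of convergence at 0: 5/9.
At -5/9: an algebraic (square-root) branch point.

Branch term (1/8)*sqrt(1 - n/(-5/9)): its argument vanishes at n = -5/9, a square-root branch point, modulus 5/9.
The radius of convergence is the smallest modulus among the singular points: 5/9.


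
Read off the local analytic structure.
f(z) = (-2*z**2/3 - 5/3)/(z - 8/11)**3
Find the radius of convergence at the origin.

Denominator factor (z - 8/11)^3: pole of order 3 at 8/11, modulus 8/11.
The radius of convergence is the smallest modulus among the singular points: 8/11.

The radius of convergence is 8/11.


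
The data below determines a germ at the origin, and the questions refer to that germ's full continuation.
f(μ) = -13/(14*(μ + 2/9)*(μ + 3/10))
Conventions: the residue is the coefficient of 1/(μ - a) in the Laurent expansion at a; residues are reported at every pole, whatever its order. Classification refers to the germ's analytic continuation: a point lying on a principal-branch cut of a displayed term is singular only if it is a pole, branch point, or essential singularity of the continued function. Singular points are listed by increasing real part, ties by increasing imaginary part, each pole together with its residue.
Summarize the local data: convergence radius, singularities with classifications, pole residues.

Radius of convergence at 0: 2/9.
At -3/10: a pole of order 1; residue 585/49.
At -2/9: a pole of order 1; residue -585/49.

Denominator factor (μ + 2/9): pole of order 1 at -2/9, modulus 2/9.
Denominator factor (μ + 3/10): pole of order 1 at -3/10, modulus 3/10.
The radius of convergence is the smallest modulus among the singular points: 2/9.
At the order-1 pole -3/10 set g(μ) = (μ - (-3/10))*f(μ) = -13/(14*(μ + 2/9)).
Simple pole: residue = g(a) at a = -3/10, which is 585/49.
At the order-1 pole -2/9 set g(μ) = (μ - (-2/9))*f(μ) = -13/(14*(μ + 3/10)).
Simple pole: residue = g(a) at a = -2/9, which is -585/49.
List the singular points by increasing real part (a conjugate pair: the negative imaginary part first).


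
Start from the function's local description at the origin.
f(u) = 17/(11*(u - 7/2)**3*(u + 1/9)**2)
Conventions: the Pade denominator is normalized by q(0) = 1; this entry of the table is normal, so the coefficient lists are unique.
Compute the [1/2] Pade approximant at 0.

Taylor coefficients needed (expand at 0): a_0 = -11016/3773, a_1 = 1321920/26411, a_2 = -123103800/184877, a_3 = 10263497040/1294139.
Write the denominator as Q(u) = 1 + q1*u + q2*u^2. Requiring Q*f - P = O(u^4) with deg P <= 1 kills the coefficients of u^2..u^3 in Q*f:
  u^2: a_2 + q1*a_1 + q2*a_0 = 0, i.e. -123103800/184877 + (1321920/26411)*q1 + (-11016/3773)*q2 = 0.
  u^3: a_3 + q1*a_2 + q2*a_1 = 0, i.e. 10263497040/1294139 + (-123103800/184877)*q1 + (1321920/26411)*q2 = 0.
Solving this linear system: q1 = 81862/4515, q2 = 174371/2107.
The numerator is Q*f truncated at degree 1: P0 = a_0 = -11016/3773; P1 = a_1 + q1*a_0 = -16384464/5678365.

The Pade approximant has numerator coefficients [-11016/3773, -16384464/5678365]; denominator coefficients [1, 81862/4515, 174371/2107].


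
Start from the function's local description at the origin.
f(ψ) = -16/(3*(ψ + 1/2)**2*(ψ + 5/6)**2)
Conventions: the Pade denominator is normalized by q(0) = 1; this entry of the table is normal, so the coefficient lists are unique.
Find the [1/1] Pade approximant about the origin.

The Pade approximant has numerator coefficients [-768/25, 9024/125]; denominator coefficients [1, 81/20].

Taylor coefficients needed (expand at 0): a_0 = -768/25, a_1 = 24576/125, a_2 = -497664/625.
Write the denominator as Q(ψ) = 1 + q1*ψ. Requiring Q*f - P = O(ψ^3) with deg P <= 1 kills the coefficients of ψ^2..ψ^2 in Q*f:
  ψ^2: a_2 + q1*a_1 = 0, i.e. -497664/625 + (24576/125)*q1 = 0.
Solving this linear system: q1 = 81/20.
The numerator is Q*f truncated at degree 1: P0 = a_0 = -768/25; P1 = a_1 + q1*a_0 = 9024/125.


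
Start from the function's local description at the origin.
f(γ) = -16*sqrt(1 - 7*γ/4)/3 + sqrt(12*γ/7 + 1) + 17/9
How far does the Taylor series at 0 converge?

The radius of convergence is 4/7.

Branch term (1)*sqrt(1 - γ/(-7/12)): its argument vanishes at γ = -7/12, a square-root branch point, modulus 7/12.
Branch term (-16/3)*sqrt(1 - γ/(4/7)): its argument vanishes at γ = 4/7, a square-root branch point, modulus 4/7.
The radius of convergence is the smallest modulus among the singular points: 4/7.


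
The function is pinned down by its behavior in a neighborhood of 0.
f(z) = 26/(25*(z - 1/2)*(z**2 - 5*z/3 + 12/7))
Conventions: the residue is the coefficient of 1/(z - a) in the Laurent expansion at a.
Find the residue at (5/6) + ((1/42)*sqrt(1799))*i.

The residue is (-1092/2375) - ((2184/610375)*sqrt(1799))*i.

The factor z**2 - 5*z/3 + 12/7 splits as (z - a)(z - a') with a = (5/6) + ((1/42)*sqrt(1799))*i, a' = (5/6) - ((1/42)*sqrt(1799))*i. At the order-1 pole a set g(z) = (z - a)*f(z) = [26/(25*(z - 1/2))] / (z - a').
Simple pole: residue = g(a) at a = (5/6) + ((1/42)*sqrt(1799))*i, which is (-1092/2375) - ((2184/610375)*sqrt(1799))*i.


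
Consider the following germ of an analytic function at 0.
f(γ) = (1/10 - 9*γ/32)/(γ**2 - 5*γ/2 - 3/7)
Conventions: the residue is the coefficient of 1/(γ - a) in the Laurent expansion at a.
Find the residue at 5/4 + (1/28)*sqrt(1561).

The residue is -9/64 - (161/71360)*sqrt(1561).

The factor γ**2 - 5*γ/2 - 3/7 splits as (γ - a)(γ - a') with a = 5/4 + (1/28)*sqrt(1561), a' = 5/4 - (1/28)*sqrt(1561). At the order-1 pole a set g(γ) = (γ - a)*f(γ) = [1/10 - 9*γ/32] / (γ - a').
Simple pole: residue = g(a) at a = 5/4 + (1/28)*sqrt(1561), which is -9/64 - (161/71360)*sqrt(1561).


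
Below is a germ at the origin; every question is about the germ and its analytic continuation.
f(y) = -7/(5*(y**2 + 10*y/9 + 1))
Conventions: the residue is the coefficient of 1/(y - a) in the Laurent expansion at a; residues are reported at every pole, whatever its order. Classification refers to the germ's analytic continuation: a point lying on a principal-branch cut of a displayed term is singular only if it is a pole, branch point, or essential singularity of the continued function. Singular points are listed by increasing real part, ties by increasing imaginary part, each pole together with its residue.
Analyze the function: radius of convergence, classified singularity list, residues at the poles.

Denominator factor (y**2 + 10*y/9 + 1): discriminant -224/81, complex-conjugate roots (-5/9) + ((2/9)*sqrt(14))*i and (-5/9) - ((2/9)*sqrt(14))*i; poles of order 1, moduli 1 and 1.
The radius of convergence is the smallest modulus among the singular points: 1.
The factor y**2 + 10*y/9 + 1 splits as (y - a)(y - a') with a = (-5/9) - ((2/9)*sqrt(14))*i, a' = (-5/9) + ((2/9)*sqrt(14))*i. At the order-1 pole a set g(y) = (y - a)*f(y) = [-7/5] / (y - a').
Simple pole: residue = g(a) at a = (-5/9) - ((2/9)*sqrt(14))*i, which is -((9/40)*sqrt(14))*i.
The factor y**2 + 10*y/9 + 1 splits as (y - a)(y - a') with a = (-5/9) + ((2/9)*sqrt(14))*i, a' = (-5/9) - ((2/9)*sqrt(14))*i. At the order-1 pole a set g(y) = (y - a)*f(y) = [-7/5] / (y - a').
Simple pole: residue = g(a) at a = (-5/9) + ((2/9)*sqrt(14))*i, which is ((9/40)*sqrt(14))*i.
List the singular points by increasing real part (a conjugate pair: the negative imaginary part first).

Radius of convergence at 0: 1.
At (-5/9) - ((2/9)*sqrt(14))*i: a pole of order 1; residue -((9/40)*sqrt(14))*i.
At (-5/9) + ((2/9)*sqrt(14))*i: a pole of order 1; residue ((9/40)*sqrt(14))*i.


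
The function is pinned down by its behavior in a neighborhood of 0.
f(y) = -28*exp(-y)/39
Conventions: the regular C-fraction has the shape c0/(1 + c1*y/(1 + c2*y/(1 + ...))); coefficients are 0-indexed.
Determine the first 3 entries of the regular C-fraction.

Taylor coefficients (expand at 0): a_0 = -28/39, a_1 = 28/39, a_2 = -14/39.
c0 = a_0 = -28/39. Peel one level at a time: if S = 1 + c*y/S' with S'(0) = 1, then c is the y-coefficient of S and S' = c*y/(S - 1).
S_1 = c0/f = 1 + (1)*y + (1/2)*y^2 + ...; c1 = 1.
S_2 = c1*y/(S_1 - 1) = 1 + (-1/2)*y + ...; c2 = -1/2.

The regular C-fraction coefficients are [-28/39, 1, -1/2].


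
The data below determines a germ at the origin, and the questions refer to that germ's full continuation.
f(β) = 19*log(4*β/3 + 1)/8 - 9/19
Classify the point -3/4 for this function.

The term (19/8)*log(1 - β/(-3/4)) has argument 1 - -3/4/(-3/4) = 0 at -3/4: a logarithmic (infinitely-sheeted) branch point; the remaining terms are analytic or single-valued there.

The point is a logarithmic branch point.


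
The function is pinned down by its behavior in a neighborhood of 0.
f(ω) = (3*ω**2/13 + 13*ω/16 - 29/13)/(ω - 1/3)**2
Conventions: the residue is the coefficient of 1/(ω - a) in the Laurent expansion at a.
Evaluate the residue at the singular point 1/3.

The residue is 201/208.

At the order-2 pole 1/3 set g(ω) = (ω - (1/3))^2*f(ω) = 3*ω**2/13 + 13*ω/16 - 29/13.
Order-2 pole: residue = g'(a); g'(1/3) = 201/208, so the residue is 201/208.


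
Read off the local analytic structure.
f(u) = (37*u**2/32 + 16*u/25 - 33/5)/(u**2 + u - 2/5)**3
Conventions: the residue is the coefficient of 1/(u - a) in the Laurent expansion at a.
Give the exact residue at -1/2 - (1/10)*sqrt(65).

The factor u**2 + u - 2/5 splits as (u - a)(u - a') with a = -1/2 - (1/10)*sqrt(65), a' = -1/2 + (1/10)*sqrt(65). At the order-3 pole a set g(u) = (u - a)^3*f(u) = [37*u**2/32 + 16*u/25 - 33/5] / (u - a')^3.
Order-3 pole: residue = g''(a)/2; g''(-1/2 - (1/10)*sqrt(65)) = (33031/35152)*sqrt(65), so the residue is (33031/70304)*sqrt(65).

The residue is (33031/70304)*sqrt(65).


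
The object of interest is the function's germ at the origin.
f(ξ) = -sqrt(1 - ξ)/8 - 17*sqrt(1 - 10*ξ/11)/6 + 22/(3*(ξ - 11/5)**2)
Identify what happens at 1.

The point is an algebraic (square-root) branch point.

The term (-1/8)*sqrt(1 - ξ/(1)) has argument 1 - 1/(1) = 0 at 1: a square-root (algebraic, two-sheeted) branch point; the remaining terms are analytic or single-valued there.


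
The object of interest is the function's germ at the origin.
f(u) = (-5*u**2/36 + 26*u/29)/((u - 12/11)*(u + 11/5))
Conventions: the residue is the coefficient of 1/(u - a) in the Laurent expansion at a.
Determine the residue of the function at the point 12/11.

The residue is 14260/57739.

At the order-1 pole 12/11 set g(u) = (u - (12/11))*f(u) = (-5*u**2/36 + 26*u/29)/(u + 11/5).
Simple pole: residue = g(a) at a = 12/11, which is 14260/57739.


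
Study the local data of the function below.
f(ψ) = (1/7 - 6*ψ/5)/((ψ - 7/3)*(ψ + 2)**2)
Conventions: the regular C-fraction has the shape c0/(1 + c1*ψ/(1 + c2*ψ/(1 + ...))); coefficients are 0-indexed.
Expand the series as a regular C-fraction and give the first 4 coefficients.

The regular C-fraction coefficients are [-3/196, 314/35, -52627/6280, -1221475/66099512].

Taylor coefficients (expand at 0): a_0 = -3/196, a_1 = 471/3430, a_2 = -15597/192080, a_3 = 93153/1344560.
c0 = a_0 = -3/196. Peel one level at a time: if S = 1 + c*ψ/S' with S'(0) = 1, then c is the ψ-coefficient of S and S' = c*ψ/(S - 1).
S_1 = c0/f = 1 + (314/35)*ψ + (52627/700)*ψ^2 + ...; c1 = 314/35.
S_2 = c1*ψ/(S_1 - 1) = 1 + (-52627/6280)*ψ + (-244295/1577536)*ψ^2 + ...; c2 = -52627/6280.
S_3 = c2*ψ/(S_2 - 1) = 1 + (-1221475/66099512)*ψ + ...; c3 = -1221475/66099512.


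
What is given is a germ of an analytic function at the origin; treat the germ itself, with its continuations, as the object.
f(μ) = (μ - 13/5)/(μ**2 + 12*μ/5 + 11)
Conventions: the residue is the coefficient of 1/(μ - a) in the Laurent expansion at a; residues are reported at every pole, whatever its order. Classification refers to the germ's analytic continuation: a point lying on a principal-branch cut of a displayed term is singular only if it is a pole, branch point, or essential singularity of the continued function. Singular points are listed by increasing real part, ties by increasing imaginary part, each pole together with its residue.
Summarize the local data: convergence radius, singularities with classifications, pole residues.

Radius of convergence at 0: sqrt(11).
At (-6/5) - ((1/5)*sqrt(239))*i: a pole of order 1; residue (1/2) - ((19/478)*sqrt(239))*i.
At (-6/5) + ((1/5)*sqrt(239))*i: a pole of order 1; residue (1/2) + ((19/478)*sqrt(239))*i.

Denominator factor (μ**2 + 12*μ/5 + 11): discriminant -956/25, complex-conjugate roots (-6/5) + ((1/5)*sqrt(239))*i and (-6/5) - ((1/5)*sqrt(239))*i; poles of order 1, moduli sqrt(11) and sqrt(11).
The radius of convergence is the smallest modulus among the singular points: sqrt(11).
The factor μ**2 + 12*μ/5 + 11 splits as (μ - a)(μ - a') with a = (-6/5) - ((1/5)*sqrt(239))*i, a' = (-6/5) + ((1/5)*sqrt(239))*i. At the order-1 pole a set g(μ) = (μ - a)*f(μ) = [μ - 13/5] / (μ - a').
Simple pole: residue = g(a) at a = (-6/5) - ((1/5)*sqrt(239))*i, which is (1/2) - ((19/478)*sqrt(239))*i.
The factor μ**2 + 12*μ/5 + 11 splits as (μ - a)(μ - a') with a = (-6/5) + ((1/5)*sqrt(239))*i, a' = (-6/5) - ((1/5)*sqrt(239))*i. At the order-1 pole a set g(μ) = (μ - a)*f(μ) = [μ - 13/5] / (μ - a').
Simple pole: residue = g(a) at a = (-6/5) + ((1/5)*sqrt(239))*i, which is (1/2) + ((19/478)*sqrt(239))*i.
List the singular points by increasing real part (a conjugate pair: the negative imaginary part first).


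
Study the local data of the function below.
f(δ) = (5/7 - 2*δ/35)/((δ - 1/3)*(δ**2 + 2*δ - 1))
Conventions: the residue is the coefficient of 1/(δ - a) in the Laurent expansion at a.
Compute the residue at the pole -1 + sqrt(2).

The factor δ**2 + 2*δ - 1 splits as (δ - a)(δ - a') with a = -1 + sqrt(2), a' = -1 - sqrt(2). At the order-1 pole a set g(δ) = (δ - a)*f(δ) = [(5/7 - 2*δ/35)/(δ - 1/3)] / (δ - a').
Simple pole: residue = g(a) at a = -1 + sqrt(2), which is 219/140 + (36/35)*sqrt(2).

The residue is 219/140 + (36/35)*sqrt(2).


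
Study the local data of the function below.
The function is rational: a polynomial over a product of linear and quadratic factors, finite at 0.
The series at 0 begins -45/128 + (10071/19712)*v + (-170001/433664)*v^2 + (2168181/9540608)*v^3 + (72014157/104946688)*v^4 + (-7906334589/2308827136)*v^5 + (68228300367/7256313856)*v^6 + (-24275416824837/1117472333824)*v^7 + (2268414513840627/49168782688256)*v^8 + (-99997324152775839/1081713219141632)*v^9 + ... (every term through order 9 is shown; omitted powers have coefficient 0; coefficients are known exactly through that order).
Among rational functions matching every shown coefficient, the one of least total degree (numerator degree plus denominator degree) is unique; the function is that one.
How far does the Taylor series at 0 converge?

The radius of convergence is 2/3.

No rational of total degree below 8 reproduces all 10 coefficients; solving the [1/7] Pade equations on them gives f(v) = (-13*v/14 - 5/12)/((v + 2/3)**3*(v**2 - 9*v/11 + 2)**2), whose expansion matches every shown term.
Denominator factor (v + 2/3)^3: pole of order 3 at -2/3, modulus 2/3.
Denominator factor (v**2 - 9*v/11 + 2)^2: discriminant -887/121, complex-conjugate roots (9/22) + ((1/22)*sqrt(887))*i and (9/22) - ((1/22)*sqrt(887))*i; poles of order 2, moduli sqrt(2) and sqrt(2).
The radius of convergence is the smallest modulus among the singular points: 2/3.


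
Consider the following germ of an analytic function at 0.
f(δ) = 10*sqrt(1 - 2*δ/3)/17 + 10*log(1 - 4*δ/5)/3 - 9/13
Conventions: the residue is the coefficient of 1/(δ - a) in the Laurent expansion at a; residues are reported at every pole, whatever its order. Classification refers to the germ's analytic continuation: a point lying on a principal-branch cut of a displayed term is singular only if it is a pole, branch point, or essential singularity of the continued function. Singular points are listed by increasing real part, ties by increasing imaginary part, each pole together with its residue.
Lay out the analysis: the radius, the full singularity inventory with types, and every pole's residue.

Radius of convergence at 0: 5/4.
At 5/4: a logarithmic branch point.
At 3/2: an algebraic (square-root) branch point.

Branch term (10/17)*sqrt(1 - δ/(3/2)): its argument vanishes at δ = 3/2, a square-root branch point, modulus 3/2.
Branch term (10/3)*log(1 - δ/(5/4)): its argument vanishes at δ = 5/4, a logarithmic branch point, modulus 5/4.
The radius of convergence is the smallest modulus among the singular points: 5/4.
List the singular points by increasing real part (a conjugate pair: the negative imaginary part first).


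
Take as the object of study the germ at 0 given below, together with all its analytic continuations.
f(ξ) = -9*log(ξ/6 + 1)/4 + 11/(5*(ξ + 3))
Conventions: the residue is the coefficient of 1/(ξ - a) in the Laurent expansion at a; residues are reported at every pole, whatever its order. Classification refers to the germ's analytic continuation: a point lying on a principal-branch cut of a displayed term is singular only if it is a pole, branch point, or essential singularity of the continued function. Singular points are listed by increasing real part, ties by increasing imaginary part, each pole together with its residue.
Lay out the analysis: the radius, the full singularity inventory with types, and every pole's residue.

Radius of convergence at 0: 3.
At -6: a logarithmic branch point.
At -3: a pole of order 1; residue 11/5.

Denominator factor (ξ + 3): pole of order 1 at -3, modulus 3.
Branch term (-9/4)*log(1 - ξ/(-6)): its argument vanishes at ξ = -6, a logarithmic branch point, modulus 6.
The radius of convergence is the smallest modulus among the singular points: 3.
The branch term is analytic at -3 and contributes nothing to the residue; only the rational part matters.
At the order-1 pole -3 set g(ξ) = (ξ - (-3))*(rational part) = 11/5.
Simple pole: residue = g(a) at a = -3, which is 11/5.
List the singular points by increasing real part (a conjugate pair: the negative imaginary part first).


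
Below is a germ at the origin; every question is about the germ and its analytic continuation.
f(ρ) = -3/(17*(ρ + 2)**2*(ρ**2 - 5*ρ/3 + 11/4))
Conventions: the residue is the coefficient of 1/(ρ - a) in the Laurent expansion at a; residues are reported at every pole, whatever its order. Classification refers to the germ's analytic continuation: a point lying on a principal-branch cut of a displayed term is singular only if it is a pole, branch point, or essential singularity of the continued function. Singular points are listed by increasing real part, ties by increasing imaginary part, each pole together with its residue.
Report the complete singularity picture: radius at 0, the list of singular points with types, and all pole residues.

Radius of convergence at 0: (1/2)*sqrt(11).
At -2: a pole of order 2; residue -144/14641.
At (5/6) - ((1/6)*sqrt(74))*i: a pole of order 1; residue (72/14641) - ((3870/9209189)*sqrt(74))*i.
At (5/6) + ((1/6)*sqrt(74))*i: a pole of order 1; residue (72/14641) + ((3870/9209189)*sqrt(74))*i.

Denominator factor (ρ**2 - 5*ρ/3 + 11/4): discriminant -74/9, complex-conjugate roots (5/6) + ((1/6)*sqrt(74))*i and (5/6) - ((1/6)*sqrt(74))*i; poles of order 1, moduli (1/2)*sqrt(11) and (1/2)*sqrt(11).
Denominator factor (ρ + 2)^2: pole of order 2 at -2, modulus 2.
The radius of convergence is the smallest modulus among the singular points: (1/2)*sqrt(11).
At the order-2 pole -2 set g(ρ) = (ρ - (-2))^2*f(ρ) = -3/(17*(ρ**2 - 5*ρ/3 + 11/4)).
Order-2 pole: residue = g'(a); g'(-2) = -144/14641, so the residue is -144/14641.
The factor ρ**2 - 5*ρ/3 + 11/4 splits as (ρ - a)(ρ - a') with a = (5/6) - ((1/6)*sqrt(74))*i, a' = (5/6) + ((1/6)*sqrt(74))*i. At the order-1 pole a set g(ρ) = (ρ - a)*f(ρ) = [-3/(17*(ρ + 2)**2)] / (ρ - a').
Simple pole: residue = g(a) at a = (5/6) - ((1/6)*sqrt(74))*i, which is (72/14641) - ((3870/9209189)*sqrt(74))*i.
The factor ρ**2 - 5*ρ/3 + 11/4 splits as (ρ - a)(ρ - a') with a = (5/6) + ((1/6)*sqrt(74))*i, a' = (5/6) - ((1/6)*sqrt(74))*i. At the order-1 pole a set g(ρ) = (ρ - a)*f(ρ) = [-3/(17*(ρ + 2)**2)] / (ρ - a').
Simple pole: residue = g(a) at a = (5/6) + ((1/6)*sqrt(74))*i, which is (72/14641) + ((3870/9209189)*sqrt(74))*i.
List the singular points by increasing real part (a conjugate pair: the negative imaginary part first).
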